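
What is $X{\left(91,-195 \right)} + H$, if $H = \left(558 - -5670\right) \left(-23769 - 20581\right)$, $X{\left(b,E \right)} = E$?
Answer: $-276211995$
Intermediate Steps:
$H = -276211800$ ($H = \left(558 + 5670\right) \left(-44350\right) = 6228 \left(-44350\right) = -276211800$)
$X{\left(91,-195 \right)} + H = -195 - 276211800 = -276211995$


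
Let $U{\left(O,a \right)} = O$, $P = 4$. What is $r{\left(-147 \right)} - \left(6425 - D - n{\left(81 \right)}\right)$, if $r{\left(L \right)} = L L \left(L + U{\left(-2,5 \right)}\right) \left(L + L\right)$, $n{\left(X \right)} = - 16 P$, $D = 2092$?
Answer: $946599457$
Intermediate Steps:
$n{\left(X \right)} = -64$ ($n{\left(X \right)} = \left(-16\right) 4 = -64$)
$r{\left(L \right)} = 2 L^{3} \left(-2 + L\right)$ ($r{\left(L \right)} = L L \left(L - 2\right) \left(L + L\right) = L^{2} \left(-2 + L\right) 2 L = L^{2} \cdot 2 L \left(-2 + L\right) = 2 L^{3} \left(-2 + L\right)$)
$r{\left(-147 \right)} - \left(6425 - D - n{\left(81 \right)}\right) = 2 \left(-147\right)^{3} \left(-2 - 147\right) + \left(\left(2092 - 64\right) - 6425\right) = 2 \left(-3176523\right) \left(-149\right) + \left(2028 - 6425\right) = 946603854 - 4397 = 946599457$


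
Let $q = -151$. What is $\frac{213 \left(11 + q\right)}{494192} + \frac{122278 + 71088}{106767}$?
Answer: $\frac{23094034583}{13190849316} \approx 1.7508$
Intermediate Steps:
$\frac{213 \left(11 + q\right)}{494192} + \frac{122278 + 71088}{106767} = \frac{213 \left(11 - 151\right)}{494192} + \frac{122278 + 71088}{106767} = 213 \left(-140\right) \frac{1}{494192} + 193366 \cdot \frac{1}{106767} = \left(-29820\right) \frac{1}{494192} + \frac{193366}{106767} = - \frac{7455}{123548} + \frac{193366}{106767} = \frac{23094034583}{13190849316}$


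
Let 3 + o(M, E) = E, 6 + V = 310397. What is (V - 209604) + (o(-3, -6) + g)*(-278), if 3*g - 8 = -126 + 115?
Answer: 103567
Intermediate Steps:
V = 310391 (V = -6 + 310397 = 310391)
o(M, E) = -3 + E
g = -1 (g = 8/3 + (-126 + 115)/3 = 8/3 + (1/3)*(-11) = 8/3 - 11/3 = -1)
(V - 209604) + (o(-3, -6) + g)*(-278) = (310391 - 209604) + ((-3 - 6) - 1)*(-278) = 100787 + (-9 - 1)*(-278) = 100787 - 10*(-278) = 100787 + 2780 = 103567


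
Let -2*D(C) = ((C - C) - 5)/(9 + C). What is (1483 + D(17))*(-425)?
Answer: -32776425/52 ≈ -6.3032e+5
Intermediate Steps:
D(C) = 5/(2*(9 + C)) (D(C) = -((C - C) - 5)/(2*(9 + C)) = -(0 - 5)/(2*(9 + C)) = -(-5)/(2*(9 + C)) = 5/(2*(9 + C)))
(1483 + D(17))*(-425) = (1483 + 5/(2*(9 + 17)))*(-425) = (1483 + (5/2)/26)*(-425) = (1483 + (5/2)*(1/26))*(-425) = (1483 + 5/52)*(-425) = (77121/52)*(-425) = -32776425/52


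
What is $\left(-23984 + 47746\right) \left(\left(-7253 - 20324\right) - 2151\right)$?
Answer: $-706396736$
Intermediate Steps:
$\left(-23984 + 47746\right) \left(\left(-7253 - 20324\right) - 2151\right) = 23762 \left(\left(-7253 - 20324\right) - 2151\right) = 23762 \left(-27577 - 2151\right) = 23762 \left(-29728\right) = -706396736$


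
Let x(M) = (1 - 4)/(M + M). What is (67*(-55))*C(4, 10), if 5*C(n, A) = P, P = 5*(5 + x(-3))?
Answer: -40535/2 ≈ -20268.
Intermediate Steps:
x(M) = -3/(2*M) (x(M) = -3*1/(2*M) = -3/(2*M))
P = 55/2 (P = 5*(5 - 3/2/(-3)) = 5*(5 - 3/2*(-⅓)) = 5*(5 + ½) = 5*(11/2) = 55/2 ≈ 27.500)
C(n, A) = 11/2 (C(n, A) = (⅕)*(55/2) = 11/2)
(67*(-55))*C(4, 10) = (67*(-55))*(11/2) = -3685*11/2 = -40535/2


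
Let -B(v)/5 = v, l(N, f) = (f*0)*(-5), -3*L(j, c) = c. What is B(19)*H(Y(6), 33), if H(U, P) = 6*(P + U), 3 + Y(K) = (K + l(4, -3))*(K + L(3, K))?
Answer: -30780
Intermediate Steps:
L(j, c) = -c/3
l(N, f) = 0 (l(N, f) = 0*(-5) = 0)
B(v) = -5*v
Y(K) = -3 + 2*K**2/3 (Y(K) = -3 + (K + 0)*(K - K/3) = -3 + K*(2*K/3) = -3 + 2*K**2/3)
H(U, P) = 6*P + 6*U
B(19)*H(Y(6), 33) = (-5*19)*(6*33 + 6*(-3 + (2/3)*6**2)) = -95*(198 + 6*(-3 + (2/3)*36)) = -95*(198 + 6*(-3 + 24)) = -95*(198 + 6*21) = -95*(198 + 126) = -95*324 = -30780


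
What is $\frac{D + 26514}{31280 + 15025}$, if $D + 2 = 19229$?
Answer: $\frac{15247}{15435} \approx 0.98782$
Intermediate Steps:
$D = 19227$ ($D = -2 + 19229 = 19227$)
$\frac{D + 26514}{31280 + 15025} = \frac{19227 + 26514}{31280 + 15025} = \frac{45741}{46305} = 45741 \cdot \frac{1}{46305} = \frac{15247}{15435}$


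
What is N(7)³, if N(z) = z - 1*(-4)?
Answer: 1331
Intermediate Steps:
N(z) = 4 + z (N(z) = z + 4 = 4 + z)
N(7)³ = (4 + 7)³ = 11³ = 1331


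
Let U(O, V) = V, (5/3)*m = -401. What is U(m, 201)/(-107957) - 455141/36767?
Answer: -49143047104/3969255019 ≈ -12.381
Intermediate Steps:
m = -1203/5 (m = (⅗)*(-401) = -1203/5 ≈ -240.60)
U(m, 201)/(-107957) - 455141/36767 = 201/(-107957) - 455141/36767 = 201*(-1/107957) - 455141*1/36767 = -201/107957 - 455141/36767 = -49143047104/3969255019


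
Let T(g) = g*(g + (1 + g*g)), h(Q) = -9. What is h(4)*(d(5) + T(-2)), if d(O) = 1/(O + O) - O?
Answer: 981/10 ≈ 98.100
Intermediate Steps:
d(O) = 1/(2*O) - O
T(g) = g*(1 + g + g²) (T(g) = g*(g + (1 + g²)) = g*(1 + g + g²))
h(4)*(d(5) + T(-2)) = -9*(((½)/5 - 1*5) - 2*(1 - 2 + (-2)²)) = -9*(((½)*(⅕) - 5) - 2*(1 - 2 + 4)) = -9*((⅒ - 5) - 2*3) = -9*(-49/10 - 6) = -9*(-109/10) = 981/10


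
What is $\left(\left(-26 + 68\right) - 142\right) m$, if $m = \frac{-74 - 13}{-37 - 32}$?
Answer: $- \frac{2900}{23} \approx -126.09$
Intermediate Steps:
$m = \frac{29}{23}$ ($m = - \frac{87}{-69} = \left(-87\right) \left(- \frac{1}{69}\right) = \frac{29}{23} \approx 1.2609$)
$\left(\left(-26 + 68\right) - 142\right) m = \left(\left(-26 + 68\right) - 142\right) \frac{29}{23} = \left(42 - 142\right) \frac{29}{23} = \left(-100\right) \frac{29}{23} = - \frac{2900}{23}$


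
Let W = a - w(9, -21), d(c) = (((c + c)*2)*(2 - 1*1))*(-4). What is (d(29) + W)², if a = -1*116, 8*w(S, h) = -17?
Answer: 21372129/64 ≈ 3.3394e+5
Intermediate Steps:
w(S, h) = -17/8 (w(S, h) = (⅛)*(-17) = -17/8)
a = -116
d(c) = -16*c (d(c) = (((2*c)*2)*(2 - 1))*(-4) = ((4*c)*1)*(-4) = (4*c)*(-4) = -16*c)
W = -911/8 (W = -116 - 1*(-17/8) = -116 + 17/8 = -911/8 ≈ -113.88)
(d(29) + W)² = (-16*29 - 911/8)² = (-464 - 911/8)² = (-4623/8)² = 21372129/64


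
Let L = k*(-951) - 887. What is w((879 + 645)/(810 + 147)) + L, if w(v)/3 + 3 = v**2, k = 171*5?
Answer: -82832781569/101761 ≈ -8.1399e+5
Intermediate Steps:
k = 855
w(v) = -9 + 3*v**2
L = -813992 (L = 855*(-951) - 887 = -813105 - 887 = -813992)
w((879 + 645)/(810 + 147)) + L = (-9 + 3*((879 + 645)/(810 + 147))**2) - 813992 = (-9 + 3*(1524/957)**2) - 813992 = (-9 + 3*(1524*(1/957))**2) - 813992 = (-9 + 3*(508/319)**2) - 813992 = (-9 + 3*(258064/101761)) - 813992 = (-9 + 774192/101761) - 813992 = -141657/101761 - 813992 = -82832781569/101761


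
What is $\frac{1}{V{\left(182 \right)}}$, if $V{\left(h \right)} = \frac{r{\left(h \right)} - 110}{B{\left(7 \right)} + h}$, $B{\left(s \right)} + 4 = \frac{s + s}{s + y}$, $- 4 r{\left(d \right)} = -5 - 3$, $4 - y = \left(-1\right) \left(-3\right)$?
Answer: $- \frac{719}{432} \approx -1.6644$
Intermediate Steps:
$y = 1$ ($y = 4 - \left(-1\right) \left(-3\right) = 4 - 3 = 1$)
$r{\left(d \right)} = 2$ ($r{\left(d \right)} = - \frac{-5 - 3}{4} = \left(- \frac{1}{4}\right) \left(-8\right) = 2$)
$B{\left(s \right)} = -4 + \frac{2 s}{1 + s}$ ($B{\left(s \right)} = -4 + \frac{s + s}{s + 1} = -4 + \frac{2 s}{1 + s}$)
$V{\left(h \right)} = - \frac{108}{- \frac{9}{4} + h}$ ($V{\left(h \right)} = \frac{2 - 110}{\frac{2 \left(-2 - 7\right)}{1 + 7} + h} = - \frac{108}{\frac{2 \left(-2 - 7\right)}{8} + h} = - \frac{108}{2 \cdot \frac{1}{8} \left(-9\right) + h} = - \frac{108}{- \frac{9}{4} + h}$)
$\frac{1}{V{\left(182 \right)}} = \frac{1}{\left(-432\right) \frac{1}{-9 + 4 \cdot 182}} = \frac{1}{\left(-432\right) \frac{1}{-9 + 728}} = \frac{1}{\left(-432\right) \frac{1}{719}} = \frac{1}{- \frac{432}{719}} = - \frac{719}{432}$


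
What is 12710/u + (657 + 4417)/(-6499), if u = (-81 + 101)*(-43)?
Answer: -8696593/558914 ≈ -15.560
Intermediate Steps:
u = -860 (u = 20*(-43) = -860)
12710/u + (657 + 4417)/(-6499) = 12710/(-860) + (657 + 4417)/(-6499) = 12710*(-1/860) + 5074*(-1/6499) = -1271/86 - 5074/6499 = -8696593/558914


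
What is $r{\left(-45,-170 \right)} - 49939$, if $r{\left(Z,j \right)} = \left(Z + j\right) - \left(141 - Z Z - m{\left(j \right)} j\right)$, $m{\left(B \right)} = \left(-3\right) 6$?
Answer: $-45210$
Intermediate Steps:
$m{\left(B \right)} = -18$
$r{\left(Z,j \right)} = -141 + Z + Z^{2} - 17 j$ ($r{\left(Z,j \right)} = \left(Z + j\right) - \left(141 + 18 j - Z Z\right) = \left(Z + j\right) - \left(141 - Z^{2} + 18 j\right) = -141 + Z + Z^{2} - 17 j$)
$r{\left(-45,-170 \right)} - 49939 = \left(-141 - 45 + \left(-45\right)^{2} - -2890\right) - 49939 = \left(-141 - 45 + 2025 + 2890\right) - 49939 = 4729 - 49939 = -45210$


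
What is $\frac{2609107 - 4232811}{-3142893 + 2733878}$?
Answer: $\frac{1623704}{409015} \approx 3.9698$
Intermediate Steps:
$\frac{2609107 - 4232811}{-3142893 + 2733878} = - \frac{1623704}{-409015} = \left(-1623704\right) \left(- \frac{1}{409015}\right) = \frac{1623704}{409015}$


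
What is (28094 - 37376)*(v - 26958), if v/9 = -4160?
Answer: 597742236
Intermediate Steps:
v = -37440 (v = 9*(-4160) = -37440)
(28094 - 37376)*(v - 26958) = (28094 - 37376)*(-37440 - 26958) = -9282*(-64398) = 597742236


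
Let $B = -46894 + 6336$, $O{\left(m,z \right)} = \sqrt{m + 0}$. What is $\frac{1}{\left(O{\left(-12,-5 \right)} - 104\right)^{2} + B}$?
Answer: $\frac{i}{2 \left(- 14877 i + 208 \sqrt{3}\right)} \approx -3.3589 \cdot 10^{-5} + 8.1341 \cdot 10^{-7} i$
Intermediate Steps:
$O{\left(m,z \right)} = \sqrt{m}$
$B = -40558$
$\frac{1}{\left(O{\left(-12,-5 \right)} - 104\right)^{2} + B} = \frac{1}{\left(\sqrt{-12} - 104\right)^{2} - 40558} = \frac{1}{\left(2 i \sqrt{3} - 104\right)^{2} - 40558} = \frac{1}{\left(-104 + 2 i \sqrt{3}\right)^{2} - 40558} = \frac{1}{-40558 + \left(-104 + 2 i \sqrt{3}\right)^{2}}$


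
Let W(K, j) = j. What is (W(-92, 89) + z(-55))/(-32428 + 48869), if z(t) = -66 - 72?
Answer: -49/16441 ≈ -0.0029804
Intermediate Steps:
z(t) = -138
(W(-92, 89) + z(-55))/(-32428 + 48869) = (89 - 138)/(-32428 + 48869) = -49/16441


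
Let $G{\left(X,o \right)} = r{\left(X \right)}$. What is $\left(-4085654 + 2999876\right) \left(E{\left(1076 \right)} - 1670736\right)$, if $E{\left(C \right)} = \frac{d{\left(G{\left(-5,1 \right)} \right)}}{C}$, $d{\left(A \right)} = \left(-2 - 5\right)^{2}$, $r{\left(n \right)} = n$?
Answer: $\frac{975958008621543}{538} \approx 1.814 \cdot 10^{12}$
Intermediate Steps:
$G{\left(X,o \right)} = X$
$d{\left(A \right)} = 49$ ($d{\left(A \right)} = \left(-7\right)^{2} = 49$)
$E{\left(C \right)} = \frac{49}{C}$
$\left(-4085654 + 2999876\right) \left(E{\left(1076 \right)} - 1670736\right) = \left(-4085654 + 2999876\right) \left(\frac{49}{1076} - 1670736\right) = - 1085778 \left(49 \cdot \frac{1}{1076} - 1670736\right) = - 1085778 \left(\frac{49}{1076} - 1670736\right) = \left(-1085778\right) \left(- \frac{1797711887}{1076}\right) = \frac{975958008621543}{538}$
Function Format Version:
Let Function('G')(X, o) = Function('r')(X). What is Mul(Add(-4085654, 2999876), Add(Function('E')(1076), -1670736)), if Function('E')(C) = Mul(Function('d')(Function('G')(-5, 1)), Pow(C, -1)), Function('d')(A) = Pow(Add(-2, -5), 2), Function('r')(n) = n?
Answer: Rational(975958008621543, 538) ≈ 1.8140e+12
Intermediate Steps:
Function('G')(X, o) = X
Function('d')(A) = 49 (Function('d')(A) = Pow(-7, 2) = 49)
Function('E')(C) = Mul(49, Pow(C, -1))
Mul(Add(-4085654, 2999876), Add(Function('E')(1076), -1670736)) = Mul(Add(-4085654, 2999876), Add(Mul(49, Pow(1076, -1)), -1670736)) = Mul(-1085778, Add(Mul(49, Rational(1, 1076)), -1670736)) = Mul(-1085778, Add(Rational(49, 1076), -1670736)) = Mul(-1085778, Rational(-1797711887, 1076)) = Rational(975958008621543, 538)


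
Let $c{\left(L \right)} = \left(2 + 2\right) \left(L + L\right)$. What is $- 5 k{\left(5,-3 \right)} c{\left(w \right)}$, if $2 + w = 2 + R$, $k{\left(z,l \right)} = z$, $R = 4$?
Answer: $-800$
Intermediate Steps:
$w = 4$ ($w = -2 + \left(2 + 4\right) = -2 + 6 = 4$)
$c{\left(L \right)} = 8 L$ ($c{\left(L \right)} = 4 \cdot 2 L = 8 L$)
$- 5 k{\left(5,-3 \right)} c{\left(w \right)} = \left(-5\right) 5 \cdot 8 \cdot 4 = \left(-25\right) 32 = -800$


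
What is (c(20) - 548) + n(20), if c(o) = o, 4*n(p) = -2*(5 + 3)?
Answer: -532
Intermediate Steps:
n(p) = -4 (n(p) = (-2*(5 + 3))/4 = (-2*8)/4 = (¼)*(-16) = -4)
(c(20) - 548) + n(20) = (20 - 548) - 4 = -528 - 4 = -532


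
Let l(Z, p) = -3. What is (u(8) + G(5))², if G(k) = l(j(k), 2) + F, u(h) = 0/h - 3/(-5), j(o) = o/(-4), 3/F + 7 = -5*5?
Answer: 159201/25600 ≈ 6.2188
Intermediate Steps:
F = -3/32 (F = 3/(-7 - 5*5) = 3/(-7 - 25) = 3/(-32) = 3*(-1/32) = -3/32 ≈ -0.093750)
j(o) = -o/4 (j(o) = o*(-¼) = -o/4)
u(h) = ⅗ (u(h) = 0 - 3*(-⅕) = 0 + ⅗ = ⅗)
G(k) = -99/32 (G(k) = -3 - 3/32 = -99/32)
(u(8) + G(5))² = (⅗ - 99/32)² = (-399/160)² = 159201/25600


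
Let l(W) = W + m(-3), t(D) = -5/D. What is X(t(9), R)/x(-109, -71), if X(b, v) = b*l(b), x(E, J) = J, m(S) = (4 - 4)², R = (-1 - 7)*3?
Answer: -25/5751 ≈ -0.0043471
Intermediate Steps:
R = -24 (R = -8*3 = -24)
m(S) = 0 (m(S) = 0² = 0)
l(W) = W (l(W) = W + 0 = W)
X(b, v) = b² (X(b, v) = b*b = b²)
X(t(9), R)/x(-109, -71) = (-5/9)²/(-71) = (-5*⅑)²*(-1/71) = (-5/9)²*(-1/71) = (25/81)*(-1/71) = -25/5751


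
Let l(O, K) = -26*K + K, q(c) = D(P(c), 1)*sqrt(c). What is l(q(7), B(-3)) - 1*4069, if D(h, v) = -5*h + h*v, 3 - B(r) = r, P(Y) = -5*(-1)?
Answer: -4219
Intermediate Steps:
P(Y) = 5
B(r) = 3 - r
q(c) = -20*sqrt(c) (q(c) = (5*(-5 + 1))*sqrt(c) = (5*(-4))*sqrt(c) = -20*sqrt(c))
l(O, K) = -25*K
l(q(7), B(-3)) - 1*4069 = -25*(3 - 1*(-3)) - 1*4069 = -25*(3 + 3) - 4069 = -25*6 - 4069 = -150 - 4069 = -4219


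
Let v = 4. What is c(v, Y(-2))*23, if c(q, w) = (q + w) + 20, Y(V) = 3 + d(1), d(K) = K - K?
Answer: 621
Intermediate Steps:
d(K) = 0
Y(V) = 3 (Y(V) = 3 + 0 = 3)
c(q, w) = 20 + q + w
c(v, Y(-2))*23 = (20 + 4 + 3)*23 = 27*23 = 621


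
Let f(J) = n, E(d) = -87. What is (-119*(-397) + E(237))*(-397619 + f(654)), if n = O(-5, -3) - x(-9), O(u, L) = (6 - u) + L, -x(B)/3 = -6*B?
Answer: -18742105044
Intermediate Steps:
x(B) = 18*B (x(B) = -(-18)*B = 18*B)
O(u, L) = 6 + L - u
n = 170 (n = (6 - 3 - 1*(-5)) - 18*(-9) = (6 - 3 + 5) - 1*(-162) = 8 + 162 = 170)
f(J) = 170
(-119*(-397) + E(237))*(-397619 + f(654)) = (-119*(-397) - 87)*(-397619 + 170) = (47243 - 87)*(-397449) = 47156*(-397449) = -18742105044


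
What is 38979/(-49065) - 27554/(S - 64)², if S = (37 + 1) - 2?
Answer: -230416091/6411160 ≈ -35.940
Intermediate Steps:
S = 36 (S = 38 - 2 = 36)
38979/(-49065) - 27554/(S - 64)² = 38979/(-49065) - 27554/(36 - 64)² = 38979*(-1/49065) - 27554/((-28)²) = -12993/16355 - 27554/784 = -12993/16355 - 27554*1/784 = -12993/16355 - 13777/392 = -230416091/6411160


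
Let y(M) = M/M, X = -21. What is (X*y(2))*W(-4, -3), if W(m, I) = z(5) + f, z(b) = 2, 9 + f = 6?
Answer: 21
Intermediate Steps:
f = -3 (f = -9 + 6 = -3)
y(M) = 1
W(m, I) = -1 (W(m, I) = 2 - 3 = -1)
(X*y(2))*W(-4, -3) = -21*1*(-1) = -21*(-1) = 21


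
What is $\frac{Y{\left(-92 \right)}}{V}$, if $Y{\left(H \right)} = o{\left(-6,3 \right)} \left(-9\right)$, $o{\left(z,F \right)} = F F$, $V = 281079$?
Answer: $- \frac{9}{31231} \approx -0.00028818$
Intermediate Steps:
$o{\left(z,F \right)} = F^{2}$
$Y{\left(H \right)} = -81$ ($Y{\left(H \right)} = 3^{2} \left(-9\right) = 9 \left(-9\right) = -81$)
$\frac{Y{\left(-92 \right)}}{V} = - \frac{81}{281079} = \left(-81\right) \frac{1}{281079} = - \frac{9}{31231}$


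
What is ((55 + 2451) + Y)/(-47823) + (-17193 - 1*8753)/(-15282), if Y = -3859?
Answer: 210248684/121805181 ≈ 1.7261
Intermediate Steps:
((55 + 2451) + Y)/(-47823) + (-17193 - 1*8753)/(-15282) = ((55 + 2451) - 3859)/(-47823) + (-17193 - 1*8753)/(-15282) = (2506 - 3859)*(-1/47823) + (-17193 - 8753)*(-1/15282) = -1353*(-1/47823) - 25946*(-1/15282) = 451/15941 + 12973/7641 = 210248684/121805181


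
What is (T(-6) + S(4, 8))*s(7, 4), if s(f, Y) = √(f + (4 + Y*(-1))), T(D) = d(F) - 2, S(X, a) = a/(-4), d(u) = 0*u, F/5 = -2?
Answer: -4*√7 ≈ -10.583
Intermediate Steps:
F = -10 (F = 5*(-2) = -10)
d(u) = 0
S(X, a) = -a/4 (S(X, a) = a*(-¼) = -a/4)
T(D) = -2 (T(D) = 0 - 2 = -2)
s(f, Y) = √(4 + f - Y) (s(f, Y) = √(f + (4 - Y)) = √(4 + f - Y))
(T(-6) + S(4, 8))*s(7, 4) = (-2 - ¼*8)*√(4 + 7 - 1*4) = (-2 - 2)*√(4 + 7 - 4) = -4*√7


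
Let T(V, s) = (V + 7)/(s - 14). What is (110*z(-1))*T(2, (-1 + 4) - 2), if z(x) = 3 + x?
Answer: -1980/13 ≈ -152.31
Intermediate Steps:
T(V, s) = (7 + V)/(-14 + s)
(110*z(-1))*T(2, (-1 + 4) - 2) = (110*(3 - 1))*((7 + 2)/(-14 + ((-1 + 4) - 2))) = (110*2)*(9/(-14 + (3 - 2))) = 220*(9/(-14 + 1)) = 220*(9/(-13)) = 220*(-1/13*9) = 220*(-9/13) = -1980/13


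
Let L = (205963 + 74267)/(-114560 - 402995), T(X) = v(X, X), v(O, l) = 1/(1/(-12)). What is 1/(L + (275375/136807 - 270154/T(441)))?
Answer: 84966176262/1912954386296047 ≈ 4.4416e-5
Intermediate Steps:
v(O, l) = -12 (v(O, l) = 1/(-1/12) = -12)
T(X) = -12
L = -56046/103511 (L = 280230/(-517555) = 280230*(-1/517555) = -56046/103511 ≈ -0.54145)
1/(L + (275375/136807 - 270154/T(441))) = 1/(-56046/103511 + (275375/136807 - 270154/(-12))) = 1/(-56046/103511 + (275375*(1/136807) - 270154*(-1/12))) = 1/(-56046/103511 + (275375/136807 + 135077/6)) = 1/(-56046/103511 + 18481131389/820842) = 1/(1912954386296047/84966176262) = 84966176262/1912954386296047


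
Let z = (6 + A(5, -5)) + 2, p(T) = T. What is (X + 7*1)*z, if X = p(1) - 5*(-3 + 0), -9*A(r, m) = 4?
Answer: 1564/9 ≈ 173.78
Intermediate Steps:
A(r, m) = -4/9 (A(r, m) = -1/9*4 = -4/9)
X = 16 (X = 1 - 5*(-3 + 0) = 1 - 5*(-3) = 1 - 1*(-15) = 1 + 15 = 16)
z = 68/9 (z = (6 - 4/9) + 2 = 50/9 + 2 = 68/9 ≈ 7.5556)
(X + 7*1)*z = (16 + 7*1)*(68/9) = (16 + 7)*(68/9) = 23*(68/9) = 1564/9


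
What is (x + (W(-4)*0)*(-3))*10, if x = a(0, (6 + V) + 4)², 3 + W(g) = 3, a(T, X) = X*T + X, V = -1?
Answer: 810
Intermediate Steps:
a(T, X) = X + T*X (a(T, X) = T*X + X = X + T*X)
W(g) = 0 (W(g) = -3 + 3 = 0)
x = 81 (x = (((6 - 1) + 4)*(1 + 0))² = ((5 + 4)*1)² = (9*1)² = 9² = 81)
(x + (W(-4)*0)*(-3))*10 = (81 + (0*0)*(-3))*10 = (81 + 0*(-3))*10 = (81 + 0)*10 = 81*10 = 810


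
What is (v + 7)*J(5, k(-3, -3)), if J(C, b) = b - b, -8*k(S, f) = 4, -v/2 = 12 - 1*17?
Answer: 0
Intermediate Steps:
v = 10 (v = -2*(12 - 1*17) = -2*(12 - 17) = -2*(-5) = 10)
k(S, f) = -½ (k(S, f) = -⅛*4 = -½)
J(C, b) = 0
(v + 7)*J(5, k(-3, -3)) = (10 + 7)*0 = 17*0 = 0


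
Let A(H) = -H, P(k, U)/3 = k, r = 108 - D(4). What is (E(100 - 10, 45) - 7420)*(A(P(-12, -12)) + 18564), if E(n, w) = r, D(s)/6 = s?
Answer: -136449600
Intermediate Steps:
D(s) = 6*s
r = 84 (r = 108 - 6*4 = 108 - 1*24 = 108 - 24 = 84)
P(k, U) = 3*k
E(n, w) = 84
(E(100 - 10, 45) - 7420)*(A(P(-12, -12)) + 18564) = (84 - 7420)*(-3*(-12) + 18564) = -7336*(-1*(-36) + 18564) = -7336*(36 + 18564) = -7336*18600 = -136449600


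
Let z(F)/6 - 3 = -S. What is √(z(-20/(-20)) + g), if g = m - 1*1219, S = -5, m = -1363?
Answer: I*√2534 ≈ 50.339*I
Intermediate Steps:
z(F) = 48 (z(F) = 18 + 6*(-1*(-5)) = 18 + 6*5 = 18 + 30 = 48)
g = -2582 (g = -1363 - 1*1219 = -1363 - 1219 = -2582)
√(z(-20/(-20)) + g) = √(48 - 2582) = √(-2534) = I*√2534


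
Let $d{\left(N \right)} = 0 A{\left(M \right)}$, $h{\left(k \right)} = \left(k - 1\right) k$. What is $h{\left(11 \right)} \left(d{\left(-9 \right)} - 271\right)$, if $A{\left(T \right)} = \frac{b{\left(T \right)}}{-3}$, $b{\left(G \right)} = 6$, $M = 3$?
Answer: $-29810$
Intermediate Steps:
$h{\left(k \right)} = k \left(-1 + k\right)$ ($h{\left(k \right)} = \left(-1 + k\right) k = k \left(-1 + k\right)$)
$A{\left(T \right)} = -2$ ($A{\left(T \right)} = \frac{6}{-3} = 6 \left(- \frac{1}{3}\right) = -2$)
$d{\left(N \right)} = 0$ ($d{\left(N \right)} = 0 \left(-2\right) = 0$)
$h{\left(11 \right)} \left(d{\left(-9 \right)} - 271\right) = 11 \left(-1 + 11\right) \left(0 - 271\right) = 11 \cdot 10 \left(-271\right) = 110 \left(-271\right) = -29810$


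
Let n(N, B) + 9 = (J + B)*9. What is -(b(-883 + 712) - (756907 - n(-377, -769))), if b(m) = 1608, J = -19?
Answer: 762400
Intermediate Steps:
n(N, B) = -180 + 9*B (n(N, B) = -9 + (-19 + B)*9 = -9 + (-171 + 9*B) = -180 + 9*B)
-(b(-883 + 712) - (756907 - n(-377, -769))) = -(1608 - (756907 - (-180 + 9*(-769)))) = -(1608 - (756907 - (-180 - 6921))) = -(1608 - (756907 - 1*(-7101))) = -(1608 - (756907 + 7101)) = -(1608 - 1*764008) = -(1608 - 764008) = -1*(-762400) = 762400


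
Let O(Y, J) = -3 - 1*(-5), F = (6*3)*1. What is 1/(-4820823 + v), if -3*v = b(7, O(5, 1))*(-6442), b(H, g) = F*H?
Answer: -1/4550259 ≈ -2.1977e-7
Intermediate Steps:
F = 18 (F = 18*1 = 18)
O(Y, J) = 2 (O(Y, J) = -3 + 5 = 2)
b(H, g) = 18*H
v = 270564 (v = -18*7*(-6442)/3 = -42*(-6442) = -1/3*(-811692) = 270564)
1/(-4820823 + v) = 1/(-4820823 + 270564) = 1/(-4550259) = -1/4550259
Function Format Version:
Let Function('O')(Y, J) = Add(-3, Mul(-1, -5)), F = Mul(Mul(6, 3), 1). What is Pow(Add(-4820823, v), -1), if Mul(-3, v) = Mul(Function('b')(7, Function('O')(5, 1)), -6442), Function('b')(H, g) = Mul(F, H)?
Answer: Rational(-1, 4550259) ≈ -2.1977e-7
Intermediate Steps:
F = 18 (F = Mul(18, 1) = 18)
Function('O')(Y, J) = 2 (Function('O')(Y, J) = Add(-3, 5) = 2)
Function('b')(H, g) = Mul(18, H)
v = 270564 (v = Mul(Rational(-1, 3), Mul(Mul(18, 7), -6442)) = Mul(Rational(-1, 3), Mul(126, -6442)) = Mul(Rational(-1, 3), -811692) = 270564)
Pow(Add(-4820823, v), -1) = Pow(Add(-4820823, 270564), -1) = Pow(-4550259, -1) = Rational(-1, 4550259)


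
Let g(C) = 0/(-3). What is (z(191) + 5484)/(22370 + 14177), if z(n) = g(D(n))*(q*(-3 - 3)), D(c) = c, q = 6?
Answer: 5484/36547 ≈ 0.15005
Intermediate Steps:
g(C) = 0 (g(C) = 0*(-⅓) = 0)
z(n) = 0 (z(n) = 0*(6*(-3 - 3)) = 0*(6*(-6)) = 0*(-36) = 0)
(z(191) + 5484)/(22370 + 14177) = (0 + 5484)/(22370 + 14177) = 5484/36547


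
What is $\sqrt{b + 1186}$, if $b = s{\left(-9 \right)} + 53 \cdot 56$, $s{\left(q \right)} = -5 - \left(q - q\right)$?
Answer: $3 \sqrt{461} \approx 64.413$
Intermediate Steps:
$s{\left(q \right)} = -5$ ($s{\left(q \right)} = -5 - 0 = -5 + 0 = -5$)
$b = 2963$ ($b = -5 + 53 \cdot 56 = -5 + 2968 = 2963$)
$\sqrt{b + 1186} = \sqrt{2963 + 1186} = \sqrt{4149} = 3 \sqrt{461}$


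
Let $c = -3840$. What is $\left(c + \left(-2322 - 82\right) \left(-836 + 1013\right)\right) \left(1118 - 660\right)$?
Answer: $-196641384$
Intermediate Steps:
$\left(c + \left(-2322 - 82\right) \left(-836 + 1013\right)\right) \left(1118 - 660\right) = \left(-3840 + \left(-2322 - 82\right) \left(-836 + 1013\right)\right) \left(1118 - 660\right) = \left(-3840 - 425508\right) 458 = \left(-429348\right) 458 = -196641384$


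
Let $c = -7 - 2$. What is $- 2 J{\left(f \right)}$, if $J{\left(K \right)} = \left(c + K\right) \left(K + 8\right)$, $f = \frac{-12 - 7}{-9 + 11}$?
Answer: $- \frac{111}{2} \approx -55.5$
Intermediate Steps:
$f = - \frac{19}{2} \approx -9.5$
$c = -9$ ($c = -7 - 2 = -9$)
$J{\left(K \right)} = \left(-9 + K\right) \left(8 + K\right)$ ($J{\left(K \right)} = \left(-9 + K\right) \left(K + 8\right) = \left(-9 + K\right) \left(8 + K\right)$)
$- 2 J{\left(f \right)} = - 2 \left(-72 + \left(- \frac{19}{2}\right)^{2} - - \frac{19}{2}\right) = - 2 \left(-72 + \frac{361}{4} + \frac{19}{2}\right) = \left(-2\right) \frac{111}{4} = - \frac{111}{2}$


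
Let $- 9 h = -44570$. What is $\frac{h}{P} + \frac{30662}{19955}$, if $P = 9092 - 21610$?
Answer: $\frac{1282523947}{1124085105} \approx 1.1409$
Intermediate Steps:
$h = \frac{44570}{9}$ ($h = \left(- \frac{1}{9}\right) \left(-44570\right) = \frac{44570}{9} \approx 4952.2$)
$P = -12518$ ($P = 9092 - 21610 = -12518$)
$\frac{h}{P} + \frac{30662}{19955} = \frac{44570}{9 \left(-12518\right)} + \frac{30662}{19955} = \frac{44570}{9} \left(- \frac{1}{12518}\right) + 30662 \cdot \frac{1}{19955} = - \frac{22285}{56331} + \frac{30662}{19955} = \frac{1282523947}{1124085105}$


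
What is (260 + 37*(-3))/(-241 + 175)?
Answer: -149/66 ≈ -2.2576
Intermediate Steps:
(260 + 37*(-3))/(-241 + 175) = (260 - 111)/(-66) = 149*(-1/66) = -149/66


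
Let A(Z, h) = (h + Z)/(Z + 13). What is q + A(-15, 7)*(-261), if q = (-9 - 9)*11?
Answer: -1242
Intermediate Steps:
A(Z, h) = (Z + h)/(13 + Z)
q = -198 (q = -18*11 = -198)
q + A(-15, 7)*(-261) = -198 + ((-15 + 7)/(13 - 15))*(-261) = -198 + (-8/(-2))*(-261) = -198 - 1/2*(-8)*(-261) = -198 + 4*(-261) = -198 - 1044 = -1242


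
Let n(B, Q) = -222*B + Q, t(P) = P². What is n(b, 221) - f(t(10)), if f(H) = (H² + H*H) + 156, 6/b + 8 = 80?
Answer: -39907/2 ≈ -19954.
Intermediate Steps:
b = 1/12 (b = 6/(-8 + 80) = 6/72 = 6*(1/72) = 1/12 ≈ 0.083333)
n(B, Q) = Q - 222*B
f(H) = 156 + 2*H² (f(H) = (H² + H²) + 156 = 2*H² + 156 = 156 + 2*H²)
n(b, 221) - f(t(10)) = (221 - 222*1/12) - (156 + 2*(10²)²) = (221 - 37/2) - (156 + 2*100²) = 405/2 - (156 + 2*10000) = 405/2 - (156 + 20000) = 405/2 - 1*20156 = 405/2 - 20156 = -39907/2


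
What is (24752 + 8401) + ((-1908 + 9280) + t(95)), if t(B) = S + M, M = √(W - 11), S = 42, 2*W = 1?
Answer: 40567 + I*√42/2 ≈ 40567.0 + 3.2404*I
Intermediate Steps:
W = ½ (W = (½)*1 = ½ ≈ 0.50000)
M = I*√42/2 (M = √(½ - 11) = √(-21/2) = I*√42/2 ≈ 3.2404*I)
t(B) = 42 + I*√42/2
(24752 + 8401) + ((-1908 + 9280) + t(95)) = (24752 + 8401) + ((-1908 + 9280) + (42 + I*√42/2)) = 33153 + (7372 + (42 + I*√42/2)) = 33153 + (7414 + I*√42/2) = 40567 + I*√42/2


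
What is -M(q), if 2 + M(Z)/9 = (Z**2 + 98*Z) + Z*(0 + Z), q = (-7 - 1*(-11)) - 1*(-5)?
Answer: -9378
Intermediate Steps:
q = 9 (q = (-7 + 11) + 5 = 4 + 5 = 9)
M(Z) = -18 + 18*Z**2 + 882*Z (M(Z) = -18 + 9*((Z**2 + 98*Z) + Z*(0 + Z)) = -18 + 9*((Z**2 + 98*Z) + Z*Z) = -18 + 9*((Z**2 + 98*Z) + Z**2) = -18 + 9*(2*Z**2 + 98*Z) = -18 + (18*Z**2 + 882*Z) = -18 + 18*Z**2 + 882*Z)
-M(q) = -(-18 + 18*9**2 + 882*9) = -(-18 + 18*81 + 7938) = -(-18 + 1458 + 7938) = -1*9378 = -9378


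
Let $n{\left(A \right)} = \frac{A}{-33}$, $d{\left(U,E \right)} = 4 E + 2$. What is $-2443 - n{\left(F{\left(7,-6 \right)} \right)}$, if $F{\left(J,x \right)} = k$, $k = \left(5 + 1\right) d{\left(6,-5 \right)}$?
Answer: $- \frac{26909}{11} \approx -2446.3$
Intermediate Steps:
$d{\left(U,E \right)} = 2 + 4 E$
$k = -108$ ($k = \left(5 + 1\right) \left(2 + 4 \left(-5\right)\right) = 6 \left(2 - 20\right) = 6 \left(-18\right) = -108$)
$F{\left(J,x \right)} = -108$
$n{\left(A \right)} = - \frac{A}{33}$ ($n{\left(A \right)} = A \left(- \frac{1}{33}\right) = - \frac{A}{33}$)
$-2443 - n{\left(F{\left(7,-6 \right)} \right)} = -2443 - \left(- \frac{1}{33}\right) \left(-108\right) = -2443 - \frac{36}{11} = - \frac{26909}{11}$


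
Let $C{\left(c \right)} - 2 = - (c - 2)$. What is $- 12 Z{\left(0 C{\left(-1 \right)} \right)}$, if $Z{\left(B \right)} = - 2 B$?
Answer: $0$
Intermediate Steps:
$C{\left(c \right)} = 4 - c$ ($C{\left(c \right)} = 2 - \left(c - 2\right) = 2 - \left(-2 + c\right) = 4 - c$)
$- 12 Z{\left(0 C{\left(-1 \right)} \right)} = - 12 \left(- 2 \cdot 0 \left(4 - -1\right)\right) = - 12 \left(- 2 \cdot 0 \left(4 + 1\right)\right) = - 12 \left(- 2 \cdot 0 \cdot 5\right) = - 12 \left(\left(-2\right) 0\right) = \left(-12\right) 0 = 0$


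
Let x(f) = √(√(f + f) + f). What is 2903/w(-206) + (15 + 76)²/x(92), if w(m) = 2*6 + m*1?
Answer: -2903/194 + 8281*√2/(2*√(46 + √46)) ≈ 791.01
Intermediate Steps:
x(f) = √(f + √2*√f) (x(f) = √(√(2*f) + f) = √(√2*√f + f) = √(f + √2*√f))
w(m) = 12 + m
2903/w(-206) + (15 + 76)²/x(92) = 2903/(12 - 206) + (15 + 76)²/(√(92 + √2*√92)) = 2903/(-194) + 91²/(√(92 + √2*(2*√23))) = 2903*(-1/194) + 8281/(√(92 + 2*√46)) = -2903/194 + 8281/√(92 + 2*√46)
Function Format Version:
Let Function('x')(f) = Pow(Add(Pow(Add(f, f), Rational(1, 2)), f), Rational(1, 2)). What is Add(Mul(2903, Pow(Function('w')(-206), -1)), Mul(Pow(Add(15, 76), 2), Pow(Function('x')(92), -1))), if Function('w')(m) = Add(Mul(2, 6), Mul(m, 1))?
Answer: Add(Rational(-2903, 194), Mul(Rational(8281, 2), Pow(2, Rational(1, 2)), Pow(Add(46, Pow(46, Rational(1, 2))), Rational(-1, 2)))) ≈ 791.01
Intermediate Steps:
Function('x')(f) = Pow(Add(f, Mul(Pow(2, Rational(1, 2)), Pow(f, Rational(1, 2)))), Rational(1, 2)) (Function('x')(f) = Pow(Add(Pow(Mul(2, f), Rational(1, 2)), f), Rational(1, 2)) = Pow(Add(Mul(Pow(2, Rational(1, 2)), Pow(f, Rational(1, 2))), f), Rational(1, 2)) = Pow(Add(f, Mul(Pow(2, Rational(1, 2)), Pow(f, Rational(1, 2)))), Rational(1, 2)))
Function('w')(m) = Add(12, m)
Add(Mul(2903, Pow(Function('w')(-206), -1)), Mul(Pow(Add(15, 76), 2), Pow(Function('x')(92), -1))) = Add(Mul(2903, Pow(Add(12, -206), -1)), Mul(Pow(Add(15, 76), 2), Pow(Pow(Add(92, Mul(Pow(2, Rational(1, 2)), Pow(92, Rational(1, 2)))), Rational(1, 2)), -1))) = Add(Mul(2903, Pow(-194, -1)), Mul(Pow(91, 2), Pow(Pow(Add(92, Mul(Pow(2, Rational(1, 2)), Mul(2, Pow(23, Rational(1, 2))))), Rational(1, 2)), -1))) = Add(Mul(2903, Rational(-1, 194)), Mul(8281, Pow(Pow(Add(92, Mul(2, Pow(46, Rational(1, 2)))), Rational(1, 2)), -1))) = Add(Rational(-2903, 194), Mul(8281, Pow(Add(92, Mul(2, Pow(46, Rational(1, 2)))), Rational(-1, 2))))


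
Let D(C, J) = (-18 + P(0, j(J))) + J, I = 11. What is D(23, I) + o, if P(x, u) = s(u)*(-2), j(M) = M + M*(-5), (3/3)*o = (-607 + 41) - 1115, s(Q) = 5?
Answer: -1698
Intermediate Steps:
o = -1681 (o = (-607 + 41) - 1115 = -566 - 1115 = -1681)
j(M) = -4*M (j(M) = M - 5*M = -4*M)
P(x, u) = -10 (P(x, u) = 5*(-2) = -10)
D(C, J) = -28 + J (D(C, J) = (-18 - 10) + J = -28 + J)
D(23, I) + o = (-28 + 11) - 1681 = -17 - 1681 = -1698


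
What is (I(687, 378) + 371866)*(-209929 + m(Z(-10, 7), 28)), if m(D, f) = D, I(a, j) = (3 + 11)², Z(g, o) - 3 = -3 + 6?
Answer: -78104371226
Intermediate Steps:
Z(g, o) = 6 (Z(g, o) = 3 + (-3 + 6) = 3 + 3 = 6)
I(a, j) = 196 (I(a, j) = 14² = 196)
(I(687, 378) + 371866)*(-209929 + m(Z(-10, 7), 28)) = (196 + 371866)*(-209929 + 6) = 372062*(-209923) = -78104371226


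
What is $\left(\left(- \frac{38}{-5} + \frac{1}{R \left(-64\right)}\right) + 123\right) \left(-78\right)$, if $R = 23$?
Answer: $- \frac{37487229}{3680} \approx -10187.0$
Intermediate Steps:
$\left(\left(- \frac{38}{-5} + \frac{1}{R \left(-64\right)}\right) + 123\right) \left(-78\right) = \left(\left(- \frac{38}{-5} + \frac{1}{23 \left(-64\right)}\right) + 123\right) \left(-78\right) = \left(\left(\left(-38\right) \left(- \frac{1}{5}\right) + \frac{1}{23} \left(- \frac{1}{64}\right)\right) + 123\right) \left(-78\right) = \left(\left(\frac{38}{5} - \frac{1}{1472}\right) + 123\right) \left(-78\right) = \left(\frac{55931}{7360} + 123\right) \left(-78\right) = \frac{961211}{7360} \left(-78\right) = - \frac{37487229}{3680}$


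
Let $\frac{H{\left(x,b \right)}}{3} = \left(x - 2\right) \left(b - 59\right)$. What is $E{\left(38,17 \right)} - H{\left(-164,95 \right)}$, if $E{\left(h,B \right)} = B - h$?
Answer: $17907$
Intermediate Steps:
$H{\left(x,b \right)} = 3 \left(-59 + b\right) \left(-2 + x\right)$ ($H{\left(x,b \right)} = 3 \left(x - 2\right) \left(b - 59\right) = 3 \left(-2 + x\right) \left(-59 + b\right) = 3 \left(-59 + b\right) \left(-2 + x\right)$)
$E{\left(38,17 \right)} - H{\left(-164,95 \right)} = \left(17 - 38\right) - \left(354 - -29028 - 570 + 3 \cdot 95 \left(-164\right)\right) = \left(17 - 38\right) - \left(354 + 29028 - 570 - 46740\right) = -21 - -17928 = -21 + 17928 = 17907$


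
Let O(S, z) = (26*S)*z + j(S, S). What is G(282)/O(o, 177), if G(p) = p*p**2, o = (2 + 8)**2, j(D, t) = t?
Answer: 5606442/115075 ≈ 48.720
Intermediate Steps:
o = 100 (o = 10**2 = 100)
G(p) = p**3
O(S, z) = S + 26*S*z (O(S, z) = (26*S)*z + S = 26*S*z + S = S + 26*S*z)
G(282)/O(o, 177) = 282**3/((100*(1 + 26*177))) = 22425768/((100*(1 + 4602))) = 22425768/((100*4603)) = 22425768/460300 = 22425768*(1/460300) = 5606442/115075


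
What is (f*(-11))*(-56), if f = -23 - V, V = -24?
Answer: 616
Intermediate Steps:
f = 1 (f = -23 - 1*(-24) = -23 + 24 = 1)
(f*(-11))*(-56) = (1*(-11))*(-56) = -11*(-56) = 616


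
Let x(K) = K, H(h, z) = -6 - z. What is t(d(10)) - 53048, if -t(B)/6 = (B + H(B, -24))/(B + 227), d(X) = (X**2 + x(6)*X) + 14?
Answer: -21273400/401 ≈ -53051.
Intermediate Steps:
d(X) = 14 + X**2 + 6*X (d(X) = (X**2 + 6*X) + 14 = 14 + X**2 + 6*X)
t(B) = -6*(18 + B)/(227 + B) (t(B) = -6*(B + (-6 - 1*(-24)))/(B + 227) = -6*(B + (-6 + 24))/(227 + B) = -6*(B + 18)/(227 + B) = -6*(18 + B)/(227 + B))
t(d(10)) - 53048 = 6*(-18 - (14 + 10**2 + 6*10))/(227 + (14 + 10**2 + 6*10)) - 53048 = 6*(-18 - (14 + 100 + 60))/(227 + (14 + 100 + 60)) - 53048 = 6*(-18 - 1*174)/(227 + 174) - 53048 = 6*(-18 - 174)/401 - 53048 = 6*(1/401)*(-192) - 53048 = -1152/401 - 53048 = -21273400/401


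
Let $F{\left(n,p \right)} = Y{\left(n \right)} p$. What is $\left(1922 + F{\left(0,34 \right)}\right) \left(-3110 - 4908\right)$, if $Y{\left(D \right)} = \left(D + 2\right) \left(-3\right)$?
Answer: $-13774924$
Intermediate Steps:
$Y{\left(D \right)} = -6 - 3 D$ ($Y{\left(D \right)} = \left(2 + D\right) \left(-3\right) = -6 - 3 D$)
$F{\left(n,p \right)} = p \left(-6 - 3 n\right)$ ($F{\left(n,p \right)} = \left(-6 - 3 n\right) p = p \left(-6 - 3 n\right)$)
$\left(1922 + F{\left(0,34 \right)}\right) \left(-3110 - 4908\right) = \left(1922 - 102 \left(2 + 0\right)\right) \left(-3110 - 4908\right) = \left(1922 - 102 \cdot 2\right) \left(-8018\right) = \left(1922 - 204\right) \left(-8018\right) = 1718 \left(-8018\right) = -13774924$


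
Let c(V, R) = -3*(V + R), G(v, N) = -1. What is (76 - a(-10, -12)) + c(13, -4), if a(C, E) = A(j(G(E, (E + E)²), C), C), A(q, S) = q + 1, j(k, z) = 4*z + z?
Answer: 98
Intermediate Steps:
j(k, z) = 5*z
A(q, S) = 1 + q
a(C, E) = 1 + 5*C
c(V, R) = -3*R - 3*V (c(V, R) = -3*(R + V) = -3*R - 3*V)
(76 - a(-10, -12)) + c(13, -4) = (76 - (1 + 5*(-10))) + (-3*(-4) - 3*13) = (76 - (1 - 50)) + (12 - 39) = (76 - 1*(-49)) - 27 = (76 + 49) - 27 = 125 - 27 = 98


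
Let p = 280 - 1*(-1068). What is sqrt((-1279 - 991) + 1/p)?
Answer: I*sqrt(1031206183)/674 ≈ 47.645*I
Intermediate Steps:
p = 1348 (p = 280 + 1068 = 1348)
sqrt((-1279 - 991) + 1/p) = sqrt((-1279 - 991) + 1/1348) = sqrt(-2270 + 1/1348) = sqrt(-3059959/1348) = I*sqrt(1031206183)/674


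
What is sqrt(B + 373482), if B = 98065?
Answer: sqrt(471547) ≈ 686.69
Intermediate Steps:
sqrt(B + 373482) = sqrt(98065 + 373482) = sqrt(471547)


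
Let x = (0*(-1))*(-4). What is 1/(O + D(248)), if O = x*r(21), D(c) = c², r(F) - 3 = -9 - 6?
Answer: 1/61504 ≈ 1.6259e-5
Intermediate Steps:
r(F) = -12 (r(F) = 3 + (-9 - 6) = 3 - 15 = -12)
x = 0 (x = 0*(-4) = 0)
O = 0 (O = 0*(-12) = 0)
1/(O + D(248)) = 1/(0 + 248²) = 1/(0 + 61504) = 1/61504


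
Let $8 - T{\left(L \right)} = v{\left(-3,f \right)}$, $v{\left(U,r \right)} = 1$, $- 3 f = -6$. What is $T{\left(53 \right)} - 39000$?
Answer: $-38993$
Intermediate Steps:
$f = 2$ ($f = \left(- \frac{1}{3}\right) \left(-6\right) = 2$)
$T{\left(L \right)} = 7$ ($T{\left(L \right)} = 8 - 1 = 7$)
$T{\left(53 \right)} - 39000 = 7 - 39000 = -38993$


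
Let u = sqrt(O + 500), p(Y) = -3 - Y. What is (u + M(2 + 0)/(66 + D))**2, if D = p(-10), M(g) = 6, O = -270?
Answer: 1225706/5329 + 12*sqrt(230)/73 ≈ 232.50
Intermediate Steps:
D = 7 (D = -3 - 1*(-10) = -3 + 10 = 7)
u = sqrt(230) (u = sqrt(-270 + 500) = sqrt(230) ≈ 15.166)
(u + M(2 + 0)/(66 + D))**2 = (sqrt(230) + 6/(66 + 7))**2 = (sqrt(230) + 6/73)**2 = (6/73 + sqrt(230))**2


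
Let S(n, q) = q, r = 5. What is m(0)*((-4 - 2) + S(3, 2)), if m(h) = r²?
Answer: -100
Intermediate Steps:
m(h) = 25 (m(h) = 5² = 25)
m(0)*((-4 - 2) + S(3, 2)) = 25*((-4 - 2) + 2) = 25*(-6 + 2) = 25*(-4) = -100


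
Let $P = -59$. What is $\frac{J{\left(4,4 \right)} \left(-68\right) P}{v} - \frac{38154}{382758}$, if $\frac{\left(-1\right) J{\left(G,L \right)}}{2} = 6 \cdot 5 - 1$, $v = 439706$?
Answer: $- \frac{8820233191}{14025082429} \approx -0.62889$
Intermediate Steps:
$J{\left(G,L \right)} = -58$ ($J{\left(G,L \right)} = - 2 \left(6 \cdot 5 - 1\right) = - 2 \left(30 - 1\right) = \left(-2\right) 29 = -58$)
$\frac{J{\left(4,4 \right)} \left(-68\right) P}{v} - \frac{38154}{382758} = \frac{\left(-58\right) \left(-68\right) \left(-59\right)}{439706} - \frac{38154}{382758} = 3944 \left(-59\right) \frac{1}{439706} - \frac{6359}{63793} = \left(-232696\right) \frac{1}{439706} - \frac{6359}{63793} = - \frac{116348}{219853} - \frac{6359}{63793} = - \frac{8820233191}{14025082429}$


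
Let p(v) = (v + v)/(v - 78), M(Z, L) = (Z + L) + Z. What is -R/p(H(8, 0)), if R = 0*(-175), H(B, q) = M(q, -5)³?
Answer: 0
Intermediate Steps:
M(Z, L) = L + 2*Z (M(Z, L) = (L + Z) + Z = L + 2*Z)
H(B, q) = (-5 + 2*q)³
R = 0
p(v) = 2*v/(-78 + v) (p(v) = (2*v)/(-78 + v) = 2*v/(-78 + v))
-R/p(H(8, 0)) = -0/(2*(-5 + 2*0)³/(-78 + (-5 + 2*0)³)) = -0/(2*(-5 + 0)³/(-78 + (-5 + 0)³)) = -0/(2*(-5)³/(-78 + (-5)³)) = -0/(2*(-125)/(-78 - 125)) = -0/(2*(-125)/(-203)) = -0/(2*(-125)*(-1/203)) = -0/250/203 = -0*203/250 = -1*0 = 0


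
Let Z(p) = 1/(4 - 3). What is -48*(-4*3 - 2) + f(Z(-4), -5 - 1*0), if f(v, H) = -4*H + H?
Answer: 687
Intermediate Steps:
Z(p) = 1 (Z(p) = 1/1 = 1)
f(v, H) = -3*H
-48*(-4*3 - 2) + f(Z(-4), -5 - 1*0) = -48*(-4*3 - 2) - 3*(-5 - 1*0) = -48*(-12 - 2) - 3*(-5 + 0) = -48*(-14) - 3*(-5) = 672 + 15 = 687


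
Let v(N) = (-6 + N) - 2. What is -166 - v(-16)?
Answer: -142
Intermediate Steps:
v(N) = -8 + N
-166 - v(-16) = -166 - (-8 - 16) = -166 - 1*(-24) = -166 + 24 = -142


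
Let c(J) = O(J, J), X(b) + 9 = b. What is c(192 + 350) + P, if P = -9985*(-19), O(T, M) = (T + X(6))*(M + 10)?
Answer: 487243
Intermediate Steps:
X(b) = -9 + b
O(T, M) = (-3 + T)*(10 + M) (O(T, M) = (T + (-9 + 6))*(M + 10) = (T - 3)*(10 + M) = (-3 + T)*(10 + M))
c(J) = -30 + J**2 + 7*J (c(J) = -30 - 3*J + 10*J + J*J = -30 - 3*J + 10*J + J**2 = -30 + J**2 + 7*J)
P = 189715
c(192 + 350) + P = (-30 + (192 + 350)**2 + 7*(192 + 350)) + 189715 = (-30 + 542**2 + 7*542) + 189715 = (-30 + 293764 + 3794) + 189715 = 297528 + 189715 = 487243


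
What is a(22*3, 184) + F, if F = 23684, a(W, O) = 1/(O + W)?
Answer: 5921001/250 ≈ 23684.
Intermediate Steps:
a(22*3, 184) + F = 1/(184 + 22*3) + 23684 = 1/(184 + 66) + 23684 = 1/250 + 23684 = 5921001/250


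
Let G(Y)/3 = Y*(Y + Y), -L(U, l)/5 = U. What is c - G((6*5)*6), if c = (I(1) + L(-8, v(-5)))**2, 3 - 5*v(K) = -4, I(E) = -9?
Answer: -193439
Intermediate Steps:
v(K) = 7/5 (v(K) = 3/5 - 1/5*(-4) = 3/5 + 4/5 = 7/5)
L(U, l) = -5*U
G(Y) = 6*Y**2 (G(Y) = 3*(Y*(Y + Y)) = 3*(Y*(2*Y)) = 3*(2*Y**2) = 6*Y**2)
c = 961 (c = (-9 - 5*(-8))**2 = (-9 + 40)**2 = 31**2 = 961)
c - G((6*5)*6) = 961 - 6*((6*5)*6)**2 = 961 - 6*(30*6)**2 = 961 - 6*180**2 = 961 - 6*32400 = 961 - 1*194400 = 961 - 194400 = -193439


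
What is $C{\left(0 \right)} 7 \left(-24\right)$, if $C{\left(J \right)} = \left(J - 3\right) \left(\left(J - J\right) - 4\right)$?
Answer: $-2016$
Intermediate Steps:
$C{\left(J \right)} = 12 - 4 J$ ($C{\left(J \right)} = \left(-3 + J\right) \left(0 - 4\right) = \left(-3 + J\right) \left(-4\right) = 12 - 4 J$)
$C{\left(0 \right)} 7 \left(-24\right) = \left(12 - 0\right) 7 \left(-24\right) = \left(12 + 0\right) 7 \left(-24\right) = 12 \cdot 7 \left(-24\right) = 84 \left(-24\right) = -2016$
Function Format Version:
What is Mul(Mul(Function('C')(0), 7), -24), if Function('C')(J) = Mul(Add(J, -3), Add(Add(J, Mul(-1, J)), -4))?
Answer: -2016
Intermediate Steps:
Function('C')(J) = Add(12, Mul(-4, J)) (Function('C')(J) = Mul(Add(-3, J), Add(0, -4)) = Mul(Add(-3, J), -4) = Add(12, Mul(-4, J)))
Mul(Mul(Function('C')(0), 7), -24) = Mul(Mul(Add(12, Mul(-4, 0)), 7), -24) = Mul(Mul(Add(12, 0), 7), -24) = Mul(Mul(12, 7), -24) = Mul(84, -24) = -2016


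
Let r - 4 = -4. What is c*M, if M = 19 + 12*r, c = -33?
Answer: -627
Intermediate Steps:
r = 0 (r = 4 - 4 = 0)
M = 19 (M = 19 + 12*0 = 19 + 0 = 19)
c*M = -33*19 = -627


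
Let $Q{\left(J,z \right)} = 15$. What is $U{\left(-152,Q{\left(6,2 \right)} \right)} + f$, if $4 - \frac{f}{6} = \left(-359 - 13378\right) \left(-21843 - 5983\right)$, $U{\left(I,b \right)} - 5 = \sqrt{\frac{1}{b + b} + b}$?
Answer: $-2293474543 + \frac{\sqrt{13530}}{30} \approx -2.2935 \cdot 10^{9}$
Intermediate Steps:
$U{\left(I,b \right)} = 5 + \sqrt{b + \frac{1}{2 b}}$ ($U{\left(I,b \right)} = 5 + \sqrt{\frac{1}{b + b} + b} = 5 + \sqrt{\frac{1}{2 b} + b} = 5 + \sqrt{b + \frac{1}{2 b}}$)
$f = -2293474548$ ($f = 24 - 6 \left(-359 - 13378\right) \left(-21843 - 5983\right) = 24 - 6 \left(\left(-13737\right) \left(-27826\right)\right) = 24 - 2293474572 = -2293474548$)
$U{\left(-152,Q{\left(6,2 \right)} \right)} + f = \left(5 + \frac{\sqrt{\frac{2}{15} + 4 \cdot 15}}{2}\right) - 2293474548 = \left(5 + \frac{\sqrt{2 \cdot \frac{1}{15} + 60}}{2}\right) - 2293474548 = \left(5 + \frac{\sqrt{\frac{2}{15} + 60}}{2}\right) - 2293474548 = \left(5 + \frac{\sqrt{\frac{902}{15}}}{2}\right) - 2293474548 = \left(5 + \frac{\frac{1}{15} \sqrt{13530}}{2}\right) - 2293474548 = \left(5 + \frac{\sqrt{13530}}{30}\right) - 2293474548 = -2293474543 + \frac{\sqrt{13530}}{30}$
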